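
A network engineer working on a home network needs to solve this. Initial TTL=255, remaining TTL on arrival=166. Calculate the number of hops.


Given: initial TTL = 255, received TTL = 166
Hops = initial TTL - received TTL
Hops = 255 - 166 = 89

89


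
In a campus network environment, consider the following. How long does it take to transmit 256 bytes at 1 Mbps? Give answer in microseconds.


Given: packet = 256 bytes, bandwidth = 1 Mbps
Packet in bits = 256 * 8 = 2048 bits
Bandwidth = 1 * 10^6 = 1000000 bps
Time = 2048 / 1000000 seconds
Time in us = 2048 * 10^6 / 1000000 = 2048

2048


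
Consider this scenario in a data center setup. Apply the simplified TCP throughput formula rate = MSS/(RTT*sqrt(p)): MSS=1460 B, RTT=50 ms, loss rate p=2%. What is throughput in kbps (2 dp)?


Given: MSS = 1460 bytes, RTT = 50 ms, loss = 2%
RTT in seconds = 50 / 1000 = 0.05
Loss rate = 2% = 0.02
sqrt(loss) = sqrt(0.02) = 0.141421356237
Throughput (bytes/s) = 1460 / (0.05 * 0.141421356237) = 206475.1801
Throughput (kbps) = 206475.1801 * 8 / 1000 = 1651.801441 -> 1651.80 kbps (2 dp)

1651.80


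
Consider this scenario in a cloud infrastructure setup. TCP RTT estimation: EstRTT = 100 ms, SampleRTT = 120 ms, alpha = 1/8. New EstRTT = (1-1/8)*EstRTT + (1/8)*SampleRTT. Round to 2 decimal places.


Given: EstRTT = 100 ms, SampleRTT = 120 ms, alpha = 1/8
New EstRTT = (1 - alpha) * EstRTT + alpha * SampleRTT
(7/8) * 100 = 87.5
(1/8) * 120 = 15
New EstRTT = 87.5 + 15 = 102.5 ms -> 102.50 ms (2 dp)

102.50


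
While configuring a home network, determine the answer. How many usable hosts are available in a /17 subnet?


Given: subnet mask /17
Host bits = 32 - 17 = 15
Total addresses = 2^15 = 32768
Usable hosts = 32768 - 2 (network + broadcast) = 32766

32766


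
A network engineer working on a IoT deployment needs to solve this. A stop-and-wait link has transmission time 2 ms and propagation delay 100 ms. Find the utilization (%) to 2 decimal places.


Given: Ttrans = 2 ms, Tprop = 100 ms
RTT = 2 * Tprop = 2 * 100 = 200 ms
U = Ttrans / (Ttrans + RTT)
U = 2 / (2 + 200)
U = 2 / 202 = 0.009901
U% = 0.99%

0.99


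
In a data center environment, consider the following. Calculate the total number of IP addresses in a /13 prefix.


Given: CIDR prefix /13
Host bits = 32 - 13 = 19
Total addresses = 2^19 = 524288

524288


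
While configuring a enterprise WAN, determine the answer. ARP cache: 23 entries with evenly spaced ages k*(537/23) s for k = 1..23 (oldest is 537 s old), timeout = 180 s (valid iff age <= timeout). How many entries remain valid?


Ages are k * 537/23 s for k = 1..23 (spacing = 23.3478 s).
Entry k is valid iff k * 537/23 <= 180 iff k <= 23 * 180 / 537 = 7.7095
n_valid = floor(7.7095) = 7
(n_stale = 23 - 7 = 16)

7


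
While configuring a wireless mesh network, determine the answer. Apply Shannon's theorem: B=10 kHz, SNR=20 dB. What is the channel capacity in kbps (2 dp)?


Given: B = 10 kHz, SNR = 20 dB
SNR linear = 10^(20/10) = 100
1 + SNR = 101
log2(101) = 6.6582114828
C = 10 * 1000 * 6.6582114828 = 66582.1148 bps
C = 66.582115 kbps -> 66.58 kbps (2 dp)

66.58


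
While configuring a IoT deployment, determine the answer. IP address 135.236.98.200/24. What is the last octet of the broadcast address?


Given: IP = 135.236.98.200, prefix = /24
Host bits = 32 - 24 = 8
Network last octet = 200 AND mask = 0
Host part size = 2^8 - 1 = 255
Broadcast last octet = 0 OR 255 = 255

255


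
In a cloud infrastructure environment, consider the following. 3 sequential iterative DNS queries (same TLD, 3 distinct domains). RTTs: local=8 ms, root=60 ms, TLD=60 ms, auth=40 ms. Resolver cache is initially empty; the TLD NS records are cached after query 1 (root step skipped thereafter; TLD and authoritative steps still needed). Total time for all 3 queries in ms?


Lookup 1 (cold cache): local + root + TLD + auth = 8 + 60 + 60 + 40 = 168 ms
Lookups 2..3 (TLD NS cached -> skip root; new domain -> still ask TLD and auth): local + TLD + auth = 8 + 60 + 40 = 108 ms each
Remaining 2 lookups: 2 * 108 = 216 ms
Total = 168 + 216 = 384 ms

384


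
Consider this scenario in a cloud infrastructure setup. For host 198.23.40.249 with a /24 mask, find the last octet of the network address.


Given: IP = 198.23.40.249, prefix = /24
Subnet mask = 255.255.255.0
Last octet of IP: 249
Last octet of mask: 0
Network last octet = 249 AND 0 = 0

0


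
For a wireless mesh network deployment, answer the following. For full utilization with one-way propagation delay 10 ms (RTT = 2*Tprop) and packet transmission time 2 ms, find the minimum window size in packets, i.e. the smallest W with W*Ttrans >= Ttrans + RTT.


Given: Ttrans = 2 ms, RTT = 20 ms (= 2 * Tprop, Tprop = 10 ms)
Time until first ACK returns = Ttrans + RTT = 2 + 20 = 22 ms
Need W * Ttrans >= Ttrans + RTT  ->  W >= (Ttrans + RTT) / Ttrans
(Ttrans + RTT) / Ttrans = 22 / 2 = 11
W_min = ceil(11) = 11

11


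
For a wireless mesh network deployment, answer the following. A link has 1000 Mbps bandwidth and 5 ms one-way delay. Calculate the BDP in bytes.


Given: bandwidth = 1000 Mbps, delay = 5 ms
BDP in bits = 1000 * 10^6 * 5 / 1000
BDP in bits = 5000000
BDP in bytes = 5000000 / 8 = 625000

625000


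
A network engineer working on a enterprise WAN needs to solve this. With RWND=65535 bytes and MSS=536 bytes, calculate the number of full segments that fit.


Given: RWND = 65535 bytes, MSS = 536 bytes
Full segments = floor(RWND / MSS)
Full segments = floor(65535 / 536)
Full segments = floor(122.2668) = 122

122


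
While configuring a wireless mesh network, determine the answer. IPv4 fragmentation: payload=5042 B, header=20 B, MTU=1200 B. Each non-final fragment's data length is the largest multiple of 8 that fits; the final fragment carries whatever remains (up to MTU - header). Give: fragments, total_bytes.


Max data per non-final fragment = floor((MTU - header)/8)*8 = floor((1200 - 20)/8)*8 = floor(1180/8)*8 = 1176 B
Final fragment needs no 8-byte alignment: it can carry up to MTU - header = 1180 B
Non-final fragments needed = ceil((payload - 1180) / 1176) = ceil(3862/1176) = ceil(3.2840) = 4
Number of fragments = 4 + 1 = 5
Fragment sizes (data): 4 * 1176 B + 338 B (last, 338 <= 1180 OK)
Total bytes sent = payload + n_frags * header = 5042 + 5*20 = 5042 + 100 = 5142 B

5, 5142


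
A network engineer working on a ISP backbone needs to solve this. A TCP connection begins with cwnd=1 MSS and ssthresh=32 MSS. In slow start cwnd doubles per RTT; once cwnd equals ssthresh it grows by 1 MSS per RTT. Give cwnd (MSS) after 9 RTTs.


RTT 0: cwnd = 1 MSS (initial)
RTT 1: cwnd = 2 MSS (slow start, doubled)
RTT 2: cwnd = 4 MSS (slow start, doubled)
RTT 3: cwnd = 8 MSS (slow start, doubled)
RTT 4: cwnd = 16 MSS (slow start, doubled)
RTT 5: cwnd = 32 MSS (slow start, doubled)
RTT 6: cwnd = 33 MSS (congestion avoidance, +1)
RTT 7: cwnd = 34 MSS (congestion avoidance, +1)
RTT 8: cwnd = 35 MSS (congestion avoidance, +1)
RTT 9: cwnd = 36 MSS (congestion avoidance, +1)

36


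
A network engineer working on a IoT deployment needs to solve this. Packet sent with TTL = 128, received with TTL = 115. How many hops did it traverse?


Given: initial TTL = 128, received TTL = 115
Hops = initial TTL - received TTL
Hops = 128 - 115 = 13

13


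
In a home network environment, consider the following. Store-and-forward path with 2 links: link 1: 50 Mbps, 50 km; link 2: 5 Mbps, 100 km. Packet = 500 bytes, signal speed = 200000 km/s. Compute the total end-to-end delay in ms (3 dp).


Packet = 500 bytes = 4000 bits. Store-and-forward: sum (t_trans + t_prop) per link.
Link 1: t_trans = 4000/(50*10^6) s = 0.0800 ms; t_prop = 50/200000 s = 0.2500 ms; subtotal = 0.3300 ms
Link 2: t_trans = 4000/(5*10^6) s = 0.8000 ms; t_prop = 100/200000 s = 0.5000 ms; subtotal = 1.3000 ms
End-to-end = 0.3300 + 1.3000 = 1.6300 ms -> 1.630 ms (3 dp)

1.630


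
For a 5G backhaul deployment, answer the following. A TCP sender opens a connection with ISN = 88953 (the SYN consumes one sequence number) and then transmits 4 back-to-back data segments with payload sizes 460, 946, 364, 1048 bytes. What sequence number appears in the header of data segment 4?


The SYN occupies sequence number ISN = 88953, so the first data byte is ISN + 1 = 88954.
SEQ of data segment i = (ISN + 1) + sum of payload sizes of segments 1..i-1.
Segment 1: SEQ = 88954, payload = 460 bytes
Segment 2: SEQ = 89414, payload = 946 bytes
Segment 3: SEQ = 90360, payload = 364 bytes
Segment 4: SEQ = 90724, payload = 1048 bytes
SEQ of segment 4 = 88954 + 460 + 946 + 364 = 90724

90724


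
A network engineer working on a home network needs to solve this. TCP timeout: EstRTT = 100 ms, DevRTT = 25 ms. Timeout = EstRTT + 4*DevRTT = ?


Given: EstRTT = 100 ms, DevRTT = 25 ms
Timeout = EstRTT + 4 * DevRTT
4 * DevRTT = 4 * 25 = 100
Timeout = 100 + 100 = 200 ms

200


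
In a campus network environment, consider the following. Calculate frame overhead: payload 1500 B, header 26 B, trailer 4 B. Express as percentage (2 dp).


Given: payload = 1500 B, header = 26 B, trailer = 4 B
Overhead bytes = header + trailer = 26 + 4 = 30
Total frame = payload + overhead = 1500 + 30 = 1530
Overhead % = 30 / 1530 * 100 = 1.9608% -> 1.96% (2 dp)

1.96


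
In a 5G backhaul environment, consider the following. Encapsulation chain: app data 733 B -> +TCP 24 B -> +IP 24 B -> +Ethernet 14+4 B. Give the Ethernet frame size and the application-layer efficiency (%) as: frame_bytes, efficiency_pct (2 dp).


TCP segment = 733 + 24 = 757 B
IP packet = 757 + 24 = 781 B
Ethernet frame = 781 + 14 + 4 = 799 B
Efficiency = app / frame = 733 / 799 = 0.917397 = 91.7397% -> 91.74% (2 dp)

799, 91.74


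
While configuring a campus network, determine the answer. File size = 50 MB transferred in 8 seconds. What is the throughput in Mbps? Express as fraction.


Given: file = 50 MB, time = 8 s
File in Mb = 50 * 8 = 400 Mb
Throughput = 400 / 8 Mbps
Throughput = 50 Mbps

50


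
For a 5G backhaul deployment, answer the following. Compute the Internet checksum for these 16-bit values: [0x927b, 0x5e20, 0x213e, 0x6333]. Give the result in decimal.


Given words: [0x927b, 0x5e20, 0x213e, 0x6333]
Step 1: Sum all words
Raw sum = 37499 + 24096 + 8510 + 25395 = 95500
Step 2: Fold carry: (29964 + 1) = 29965
One's complement = ~29965 & 0xFFFF = 35570

35570


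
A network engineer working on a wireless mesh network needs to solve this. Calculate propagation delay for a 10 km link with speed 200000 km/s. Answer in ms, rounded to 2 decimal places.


Given: distance = 10 km, speed = 200000 km/s
Delay = distance / speed = 10 / 200000 seconds
Delay in ms = 10 * 1000 / 200000
Delay = 0.0500 ms
Rounded to 2 dp = 0.05 ms

0.05


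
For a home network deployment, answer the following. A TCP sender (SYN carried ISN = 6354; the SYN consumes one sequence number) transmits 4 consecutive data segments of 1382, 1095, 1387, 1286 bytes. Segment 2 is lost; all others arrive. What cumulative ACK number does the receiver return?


SYN uses sequence number 6354; first data byte = ISN + 1 = 6355.
Segment 1: SEQ = 6355, len = 1382 B, covers [6355, 7736]
Segment 2: SEQ = 7737, len = 1095 B, covers [7737, 8831] [LOST]
Segment 3: SEQ = 8832, len = 1387 B, covers [8832, 10218]
Segment 4: SEQ = 10219, len = 1286 B, covers [10219, 11504]
In-order data received: bytes [6355, 7736] (segments 1..1).
Segment 2 missing -> gap begins at byte 7737; later segments buffered out of order.
Cumulative ACK = next expected in-order byte = 6355 + 1382 = 7737

7737


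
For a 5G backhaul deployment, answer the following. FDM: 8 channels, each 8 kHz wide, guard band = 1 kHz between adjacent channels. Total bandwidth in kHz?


Given: 8 channels, 8 kHz each, guard = 1 kHz
Channel bandwidth = 8 * 8 = 64 kHz
Guard bands = 7 gaps * 1 kHz = 7 kHz
Total = 64 + 7 = 71 kHz

71


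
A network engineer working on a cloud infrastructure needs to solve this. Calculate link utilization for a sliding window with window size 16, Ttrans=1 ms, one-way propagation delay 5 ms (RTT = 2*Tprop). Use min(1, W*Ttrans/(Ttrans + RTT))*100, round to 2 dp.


Given: W = 16, Ttrans = 1 ms, RTT = 10 ms (= 2 * Tprop, Tprop = 5 ms)
Cycle time = Ttrans + RTT = 1 + 10 = 11 ms (first packet sent until its ACK returns)
W * Ttrans = 16 * 1 = 16 ms of sending per cycle
W * Ttrans / (Ttrans + RTT) = 16 / 11 = 1.454545
U = min(1, 1.454545) = 1.000000
U% = 100.00%

100.00


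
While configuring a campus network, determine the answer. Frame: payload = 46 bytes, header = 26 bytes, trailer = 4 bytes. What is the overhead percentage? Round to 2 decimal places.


Given: payload = 46 B, header = 26 B, trailer = 4 B
Overhead bytes = header + trailer = 26 + 4 = 30
Total frame = payload + overhead = 46 + 30 = 76
Overhead % = 30 / 76 * 100 = 39.4737% -> 39.47% (2 dp)

39.47


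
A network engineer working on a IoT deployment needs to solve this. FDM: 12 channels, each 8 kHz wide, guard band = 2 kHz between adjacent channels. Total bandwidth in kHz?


Given: 12 channels, 8 kHz each, guard = 2 kHz
Channel bandwidth = 12 * 8 = 96 kHz
Guard bands = 11 gaps * 2 kHz = 22 kHz
Total = 96 + 22 = 118 kHz

118


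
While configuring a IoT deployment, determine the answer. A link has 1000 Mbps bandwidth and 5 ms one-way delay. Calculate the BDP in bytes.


Given: bandwidth = 1000 Mbps, delay = 5 ms
BDP in bits = 1000 * 10^6 * 5 / 1000
BDP in bits = 5000000
BDP in bytes = 5000000 / 8 = 625000

625000


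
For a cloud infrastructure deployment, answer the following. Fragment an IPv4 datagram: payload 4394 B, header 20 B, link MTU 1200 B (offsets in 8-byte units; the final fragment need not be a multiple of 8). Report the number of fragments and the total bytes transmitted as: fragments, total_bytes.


Max data per non-final fragment = floor((MTU - header)/8)*8 = floor((1200 - 20)/8)*8 = floor(1180/8)*8 = 1176 B
Final fragment needs no 8-byte alignment: it can carry up to MTU - header = 1180 B
Non-final fragments needed = ceil((payload - 1180) / 1176) = ceil(3214/1176) = ceil(2.7330) = 3
Number of fragments = 3 + 1 = 4
Fragment sizes (data): 3 * 1176 B + 866 B (last, 866 <= 1180 OK)
Total bytes sent = payload + n_frags * header = 4394 + 4*20 = 4394 + 80 = 4474 B

4, 4474


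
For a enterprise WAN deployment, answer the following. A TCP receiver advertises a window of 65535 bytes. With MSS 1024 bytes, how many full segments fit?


Given: RWND = 65535 bytes, MSS = 1024 bytes
Full segments = floor(RWND / MSS)
Full segments = floor(65535 / 1024)
Full segments = floor(63.999) = 63

63


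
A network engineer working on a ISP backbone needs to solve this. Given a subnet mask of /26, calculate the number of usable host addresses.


Given: subnet mask /26
Host bits = 32 - 26 = 6
Total addresses = 2^6 = 64
Usable hosts = 64 - 2 (network + broadcast) = 62

62


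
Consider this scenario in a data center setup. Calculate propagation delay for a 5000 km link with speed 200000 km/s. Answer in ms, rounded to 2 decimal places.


Given: distance = 5000 km, speed = 200000 km/s
Delay = distance / speed = 5000 / 200000 seconds
Delay in ms = 5000 * 1000 / 200000
Delay = 25.0000 ms
Rounded to 2 dp = 25.00 ms

25.00


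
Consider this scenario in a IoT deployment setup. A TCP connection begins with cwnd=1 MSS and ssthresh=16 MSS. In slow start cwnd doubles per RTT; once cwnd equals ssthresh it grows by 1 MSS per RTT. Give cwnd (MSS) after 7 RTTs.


RTT 0: cwnd = 1 MSS (initial)
RTT 1: cwnd = 2 MSS (slow start, doubled)
RTT 2: cwnd = 4 MSS (slow start, doubled)
RTT 3: cwnd = 8 MSS (slow start, doubled)
RTT 4: cwnd = 16 MSS (slow start, doubled)
RTT 5: cwnd = 17 MSS (congestion avoidance, +1)
RTT 6: cwnd = 18 MSS (congestion avoidance, +1)
RTT 7: cwnd = 19 MSS (congestion avoidance, +1)

19


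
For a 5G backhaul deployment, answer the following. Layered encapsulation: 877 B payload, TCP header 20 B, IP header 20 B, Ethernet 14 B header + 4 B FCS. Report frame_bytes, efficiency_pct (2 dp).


TCP segment = 877 + 20 = 897 B
IP packet = 897 + 20 = 917 B
Ethernet frame = 917 + 14 + 4 = 935 B
Efficiency = app / frame = 877 / 935 = 0.937968 = 93.7968% -> 93.80% (2 dp)

935, 93.80


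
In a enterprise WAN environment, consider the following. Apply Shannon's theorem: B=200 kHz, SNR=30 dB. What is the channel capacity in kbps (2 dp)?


Given: B = 200 kHz, SNR = 30 dB
SNR linear = 10^(30/10) = 1000
1 + SNR = 1001
log2(1001) = 9.9672262588
C = 200 * 1000 * 9.9672262588 = 1993445.2518 bps
C = 1993.445252 kbps -> 1993.45 kbps (2 dp)

1993.45


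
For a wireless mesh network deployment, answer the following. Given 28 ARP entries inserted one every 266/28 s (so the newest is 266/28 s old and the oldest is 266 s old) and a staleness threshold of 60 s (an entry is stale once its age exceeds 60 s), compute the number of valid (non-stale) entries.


Ages are k * 266/28 s for k = 1..28 (spacing = 9.5000 s).
Entry k is valid iff k * 266/28 <= 60 iff k <= 28 * 60 / 266 = 6.3158
n_valid = floor(6.3158) = 6
(n_stale = 28 - 6 = 22)

6


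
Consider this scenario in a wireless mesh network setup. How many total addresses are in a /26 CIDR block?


Given: CIDR prefix /26
Host bits = 32 - 26 = 6
Total addresses = 2^6 = 64

64


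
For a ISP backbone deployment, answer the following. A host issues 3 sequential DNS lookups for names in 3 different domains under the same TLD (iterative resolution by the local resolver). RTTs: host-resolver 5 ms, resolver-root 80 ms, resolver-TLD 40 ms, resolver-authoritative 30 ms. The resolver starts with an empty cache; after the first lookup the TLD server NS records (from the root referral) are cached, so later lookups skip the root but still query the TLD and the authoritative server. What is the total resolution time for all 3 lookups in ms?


Lookup 1 (cold cache): local + root + TLD + auth = 5 + 80 + 40 + 30 = 155 ms
Lookups 2..3 (TLD NS cached -> skip root; new domain -> still ask TLD and auth): local + TLD + auth = 5 + 40 + 30 = 75 ms each
Remaining 2 lookups: 2 * 75 = 150 ms
Total = 155 + 150 = 305 ms

305


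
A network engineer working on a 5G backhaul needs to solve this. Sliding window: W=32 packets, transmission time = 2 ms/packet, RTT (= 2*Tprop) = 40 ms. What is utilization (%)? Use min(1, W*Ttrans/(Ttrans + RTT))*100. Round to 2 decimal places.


Given: W = 32, Ttrans = 2 ms, RTT = 40 ms (= 2 * Tprop, Tprop = 20 ms)
Cycle time = Ttrans + RTT = 2 + 40 = 42 ms (first packet sent until its ACK returns)
W * Ttrans = 32 * 2 = 64 ms of sending per cycle
W * Ttrans / (Ttrans + RTT) = 64 / 42 = 1.523810
U = min(1, 1.523810) = 1.000000
U% = 100.00%

100.00


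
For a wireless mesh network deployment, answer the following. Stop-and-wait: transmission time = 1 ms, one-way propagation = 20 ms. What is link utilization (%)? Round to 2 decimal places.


Given: Ttrans = 1 ms, Tprop = 20 ms
RTT = 2 * Tprop = 2 * 20 = 40 ms
U = Ttrans / (Ttrans + RTT)
U = 1 / (1 + 40)
U = 1 / 41 = 0.02439
U% = 2.44%

2.44


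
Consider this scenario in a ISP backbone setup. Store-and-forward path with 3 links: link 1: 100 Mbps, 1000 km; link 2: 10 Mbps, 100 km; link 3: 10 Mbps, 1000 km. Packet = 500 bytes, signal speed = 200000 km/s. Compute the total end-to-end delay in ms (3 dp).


Packet = 500 bytes = 4000 bits. Store-and-forward: sum (t_trans + t_prop) per link.
Link 1: t_trans = 4000/(100*10^6) s = 0.0400 ms; t_prop = 1000/200000 s = 5.0000 ms; subtotal = 5.0400 ms
Link 2: t_trans = 4000/(10*10^6) s = 0.4000 ms; t_prop = 100/200000 s = 0.5000 ms; subtotal = 0.9000 ms
Link 3: t_trans = 4000/(10*10^6) s = 0.4000 ms; t_prop = 1000/200000 s = 5.0000 ms; subtotal = 5.4000 ms
End-to-end = 5.0400 + 0.9000 + 5.4000 = 11.3400 ms -> 11.340 ms (3 dp)

11.340


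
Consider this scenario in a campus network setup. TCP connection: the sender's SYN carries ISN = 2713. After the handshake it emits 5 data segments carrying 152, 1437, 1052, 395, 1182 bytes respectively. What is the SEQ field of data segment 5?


The SYN occupies sequence number ISN = 2713, so the first data byte is ISN + 1 = 2714.
SEQ of data segment i = (ISN + 1) + sum of payload sizes of segments 1..i-1.
Segment 1: SEQ = 2714, payload = 152 bytes
Segment 2: SEQ = 2866, payload = 1437 bytes
Segment 3: SEQ = 4303, payload = 1052 bytes
Segment 4: SEQ = 5355, payload = 395 bytes
Segment 5: SEQ = 5750, payload = 1182 bytes
SEQ of segment 5 = 2714 + 152 + 1437 + 1052 + 395 = 5750

5750


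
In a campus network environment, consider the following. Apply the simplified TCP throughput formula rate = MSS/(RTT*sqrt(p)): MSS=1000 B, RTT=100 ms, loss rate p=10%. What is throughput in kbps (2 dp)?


Given: MSS = 1000 bytes, RTT = 100 ms, loss = 10%
RTT in seconds = 100 / 1000 = 0.1
Loss rate = 10% = 0.1
sqrt(loss) = sqrt(0.1) = 0.316227766017
Throughput (bytes/s) = 1000 / (0.1 * 0.316227766017) = 31622.7766
Throughput (kbps) = 31622.7766 * 8 / 1000 = 252.982213 -> 252.98 kbps (2 dp)

252.98


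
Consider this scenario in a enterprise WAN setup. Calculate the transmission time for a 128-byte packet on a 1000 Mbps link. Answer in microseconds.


Given: packet = 128 bytes, bandwidth = 1000 Mbps
Packet in bits = 128 * 8 = 1024 bits
Bandwidth = 1000 * 10^6 = 1000000000 bps
Time = 1024 / 1000000000 seconds
Time in us = 1024 * 10^6 / 1000000000 = 1.024

1.024


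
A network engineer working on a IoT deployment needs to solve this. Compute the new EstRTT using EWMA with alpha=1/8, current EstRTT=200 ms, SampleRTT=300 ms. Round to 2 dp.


Given: EstRTT = 200 ms, SampleRTT = 300 ms, alpha = 1/8
New EstRTT = (1 - alpha) * EstRTT + alpha * SampleRTT
(7/8) * 200 = 175
(1/8) * 300 = 37.5
New EstRTT = 175 + 37.5 = 212.5 ms -> 212.50 ms (2 dp)

212.50


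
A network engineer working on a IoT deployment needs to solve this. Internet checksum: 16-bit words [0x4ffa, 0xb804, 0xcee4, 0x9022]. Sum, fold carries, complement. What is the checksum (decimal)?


Given words: [0x4ffa, 0xb804, 0xcee4, 0x9022]
Step 1: Sum all words
Raw sum = 20474 + 47108 + 52964 + 36898 = 157444
Step 2: Fold carry: (26372 + 2) = 26374
One's complement = ~26374 & 0xFFFF = 39161

39161


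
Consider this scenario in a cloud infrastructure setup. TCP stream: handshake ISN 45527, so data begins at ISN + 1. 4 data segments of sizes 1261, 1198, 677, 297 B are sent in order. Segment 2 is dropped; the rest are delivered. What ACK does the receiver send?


SYN uses sequence number 45527; first data byte = ISN + 1 = 45528.
Segment 1: SEQ = 45528, len = 1261 B, covers [45528, 46788]
Segment 2: SEQ = 46789, len = 1198 B, covers [46789, 47986] [LOST]
Segment 3: SEQ = 47987, len = 677 B, covers [47987, 48663]
Segment 4: SEQ = 48664, len = 297 B, covers [48664, 48960]
In-order data received: bytes [45528, 46788] (segments 1..1).
Segment 2 missing -> gap begins at byte 46789; later segments buffered out of order.
Cumulative ACK = next expected in-order byte = 45528 + 1261 = 46789

46789


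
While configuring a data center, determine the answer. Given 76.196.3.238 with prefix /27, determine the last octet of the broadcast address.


Given: IP = 76.196.3.238, prefix = /27
Host bits = 32 - 27 = 5
Network last octet = 238 AND mask = 224
Host part size = 2^5 - 1 = 31
Broadcast last octet = 224 OR 31 = 255

255


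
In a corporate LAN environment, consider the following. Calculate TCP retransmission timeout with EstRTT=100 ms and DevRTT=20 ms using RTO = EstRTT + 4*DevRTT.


Given: EstRTT = 100 ms, DevRTT = 20 ms
Timeout = EstRTT + 4 * DevRTT
4 * DevRTT = 4 * 20 = 80
Timeout = 100 + 80 = 180 ms

180


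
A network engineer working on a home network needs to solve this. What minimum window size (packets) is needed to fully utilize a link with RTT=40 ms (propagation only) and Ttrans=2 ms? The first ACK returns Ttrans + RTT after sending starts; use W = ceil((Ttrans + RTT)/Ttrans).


Given: Ttrans = 2 ms, RTT = 40 ms (= 2 * Tprop, Tprop = 20 ms)
Time until first ACK returns = Ttrans + RTT = 2 + 40 = 42 ms
Need W * Ttrans >= Ttrans + RTT  ->  W >= (Ttrans + RTT) / Ttrans
(Ttrans + RTT) / Ttrans = 42 / 2 = 21
W_min = ceil(21) = 21

21


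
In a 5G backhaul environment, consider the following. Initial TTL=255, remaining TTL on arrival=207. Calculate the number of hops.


Given: initial TTL = 255, received TTL = 207
Hops = initial TTL - received TTL
Hops = 255 - 207 = 48

48


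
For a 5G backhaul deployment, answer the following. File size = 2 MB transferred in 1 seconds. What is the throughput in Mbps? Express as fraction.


Given: file = 2 MB, time = 1 s
File in Mb = 2 * 8 = 16 Mb
Throughput = 16 / 1 Mbps
Throughput = 16 Mbps

16


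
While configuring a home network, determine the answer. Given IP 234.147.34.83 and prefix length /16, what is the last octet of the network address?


Given: IP = 234.147.34.83, prefix = /16
Subnet mask = 255.255.0.0
Last octet of IP: 83
Last octet of mask: 0
Network last octet = 83 AND 0 = 0

0


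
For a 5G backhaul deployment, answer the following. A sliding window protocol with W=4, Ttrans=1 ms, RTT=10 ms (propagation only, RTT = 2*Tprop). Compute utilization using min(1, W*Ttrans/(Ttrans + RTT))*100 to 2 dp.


Given: W = 4, Ttrans = 1 ms, RTT = 10 ms (= 2 * Tprop, Tprop = 5 ms)
Cycle time = Ttrans + RTT = 1 + 10 = 11 ms (first packet sent until its ACK returns)
W * Ttrans = 4 * 1 = 4 ms of sending per cycle
W * Ttrans / (Ttrans + RTT) = 4 / 11 = 0.363636
U = min(1, 0.363636) = 0.363636
U% = 36.36%

36.36


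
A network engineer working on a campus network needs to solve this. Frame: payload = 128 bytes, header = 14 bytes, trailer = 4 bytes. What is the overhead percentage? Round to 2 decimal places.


Given: payload = 128 B, header = 14 B, trailer = 4 B
Overhead bytes = header + trailer = 14 + 4 = 18
Total frame = payload + overhead = 128 + 18 = 146
Overhead % = 18 / 146 * 100 = 12.3288% -> 12.33% (2 dp)

12.33


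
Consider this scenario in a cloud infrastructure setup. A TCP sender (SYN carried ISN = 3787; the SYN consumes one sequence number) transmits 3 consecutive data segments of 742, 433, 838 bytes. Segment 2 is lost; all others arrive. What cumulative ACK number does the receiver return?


SYN uses sequence number 3787; first data byte = ISN + 1 = 3788.
Segment 1: SEQ = 3788, len = 742 B, covers [3788, 4529]
Segment 2: SEQ = 4530, len = 433 B, covers [4530, 4962] [LOST]
Segment 3: SEQ = 4963, len = 838 B, covers [4963, 5800]
In-order data received: bytes [3788, 4529] (segments 1..1).
Segment 2 missing -> gap begins at byte 4530; later segments buffered out of order.
Cumulative ACK = next expected in-order byte = 3788 + 742 = 4530

4530


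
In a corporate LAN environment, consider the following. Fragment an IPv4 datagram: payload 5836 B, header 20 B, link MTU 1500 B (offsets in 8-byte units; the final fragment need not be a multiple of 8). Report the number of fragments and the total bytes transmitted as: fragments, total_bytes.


Max data per non-final fragment = floor((MTU - header)/8)*8 = floor((1500 - 20)/8)*8 = floor(1480/8)*8 = 1480 B
Final fragment needs no 8-byte alignment: it can carry up to MTU - header = 1480 B
Non-final fragments needed = ceil((payload - 1480) / 1480) = ceil(4356/1480) = ceil(2.9432) = 3
Number of fragments = 3 + 1 = 4
Fragment sizes (data): 3 * 1480 B + 1396 B (last, 1396 <= 1480 OK)
Total bytes sent = payload + n_frags * header = 5836 + 4*20 = 5836 + 80 = 5916 B

4, 5916


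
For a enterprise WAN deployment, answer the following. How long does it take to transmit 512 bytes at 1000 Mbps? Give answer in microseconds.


Given: packet = 512 bytes, bandwidth = 1000 Mbps
Packet in bits = 512 * 8 = 4096 bits
Bandwidth = 1000 * 10^6 = 1000000000 bps
Time = 4096 / 1000000000 seconds
Time in us = 4096 * 10^6 / 1000000000 = 4.096

4.096


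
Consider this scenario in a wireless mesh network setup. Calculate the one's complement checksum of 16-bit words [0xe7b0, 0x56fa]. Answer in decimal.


Given words: [0xe7b0, 0x56fa]
Step 1: Sum all words
Raw sum = 59312 + 22266 = 81578
Step 2: Fold carry: (16042 + 1) = 16043
One's complement = ~16043 & 0xFFFF = 49492

49492


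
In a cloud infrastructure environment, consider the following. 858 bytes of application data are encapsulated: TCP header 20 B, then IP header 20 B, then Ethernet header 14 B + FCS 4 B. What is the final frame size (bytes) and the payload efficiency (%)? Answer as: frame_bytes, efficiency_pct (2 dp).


TCP segment = 858 + 20 = 878 B
IP packet = 878 + 20 = 898 B
Ethernet frame = 898 + 14 + 4 = 916 B
Efficiency = app / frame = 858 / 916 = 0.936681 = 93.6681% -> 93.67% (2 dp)

916, 93.67


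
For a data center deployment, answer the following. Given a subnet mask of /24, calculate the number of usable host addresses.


Given: subnet mask /24
Host bits = 32 - 24 = 8
Total addresses = 2^8 = 256
Usable hosts = 256 - 2 (network + broadcast) = 254

254


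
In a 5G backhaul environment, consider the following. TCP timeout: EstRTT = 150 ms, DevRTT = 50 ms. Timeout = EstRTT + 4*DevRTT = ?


Given: EstRTT = 150 ms, DevRTT = 50 ms
Timeout = EstRTT + 4 * DevRTT
4 * DevRTT = 4 * 50 = 200
Timeout = 150 + 200 = 350 ms

350


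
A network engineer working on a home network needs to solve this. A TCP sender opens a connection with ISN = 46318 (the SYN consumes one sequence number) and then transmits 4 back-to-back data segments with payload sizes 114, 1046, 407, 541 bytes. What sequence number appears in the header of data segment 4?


The SYN occupies sequence number ISN = 46318, so the first data byte is ISN + 1 = 46319.
SEQ of data segment i = (ISN + 1) + sum of payload sizes of segments 1..i-1.
Segment 1: SEQ = 46319, payload = 114 bytes
Segment 2: SEQ = 46433, payload = 1046 bytes
Segment 3: SEQ = 47479, payload = 407 bytes
Segment 4: SEQ = 47886, payload = 541 bytes
SEQ of segment 4 = 46319 + 114 + 1046 + 407 = 47886

47886


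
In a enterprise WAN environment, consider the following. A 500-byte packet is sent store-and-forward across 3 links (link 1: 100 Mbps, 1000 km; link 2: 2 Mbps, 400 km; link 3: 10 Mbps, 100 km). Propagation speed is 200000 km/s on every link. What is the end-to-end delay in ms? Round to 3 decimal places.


Packet = 500 bytes = 4000 bits. Store-and-forward: sum (t_trans + t_prop) per link.
Link 1: t_trans = 4000/(100*10^6) s = 0.0400 ms; t_prop = 1000/200000 s = 5.0000 ms; subtotal = 5.0400 ms
Link 2: t_trans = 4000/(2*10^6) s = 2.0000 ms; t_prop = 400/200000 s = 2.0000 ms; subtotal = 4.0000 ms
Link 3: t_trans = 4000/(10*10^6) s = 0.4000 ms; t_prop = 100/200000 s = 0.5000 ms; subtotal = 0.9000 ms
End-to-end = 5.0400 + 4.0000 + 0.9000 = 9.9400 ms -> 9.940 ms (3 dp)

9.940


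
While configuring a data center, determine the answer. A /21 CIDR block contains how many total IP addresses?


Given: CIDR prefix /21
Host bits = 32 - 21 = 11
Total addresses = 2^11 = 2048

2048


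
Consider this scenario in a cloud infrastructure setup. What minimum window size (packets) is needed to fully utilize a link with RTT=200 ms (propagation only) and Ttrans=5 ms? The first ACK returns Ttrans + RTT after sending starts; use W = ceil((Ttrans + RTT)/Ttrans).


Given: Ttrans = 5 ms, RTT = 200 ms (= 2 * Tprop, Tprop = 100 ms)
Time until first ACK returns = Ttrans + RTT = 5 + 200 = 205 ms
Need W * Ttrans >= Ttrans + RTT  ->  W >= (Ttrans + RTT) / Ttrans
(Ttrans + RTT) / Ttrans = 205 / 5 = 41
W_min = ceil(41) = 41

41


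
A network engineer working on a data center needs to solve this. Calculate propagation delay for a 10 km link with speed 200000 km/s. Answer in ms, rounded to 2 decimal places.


Given: distance = 10 km, speed = 200000 km/s
Delay = distance / speed = 10 / 200000 seconds
Delay in ms = 10 * 1000 / 200000
Delay = 0.0500 ms
Rounded to 2 dp = 0.05 ms

0.05


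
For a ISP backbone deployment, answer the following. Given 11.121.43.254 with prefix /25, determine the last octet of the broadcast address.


Given: IP = 11.121.43.254, prefix = /25
Host bits = 32 - 25 = 7
Network last octet = 254 AND mask = 128
Host part size = 2^7 - 1 = 127
Broadcast last octet = 128 OR 127 = 255

255


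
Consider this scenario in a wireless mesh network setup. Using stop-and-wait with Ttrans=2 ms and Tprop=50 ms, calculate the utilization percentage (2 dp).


Given: Ttrans = 2 ms, Tprop = 50 ms
RTT = 2 * Tprop = 2 * 50 = 100 ms
U = Ttrans / (Ttrans + RTT)
U = 2 / (2 + 100)
U = 2 / 102 = 0.019608
U% = 1.96%

1.96


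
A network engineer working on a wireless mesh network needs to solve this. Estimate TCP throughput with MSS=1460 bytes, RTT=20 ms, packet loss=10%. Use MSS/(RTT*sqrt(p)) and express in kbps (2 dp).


Given: MSS = 1460 bytes, RTT = 20 ms, loss = 10%
RTT in seconds = 20 / 1000 = 0.02
Loss rate = 10% = 0.1
sqrt(loss) = sqrt(0.1) = 0.316227766017
Throughput (bytes/s) = 1460 / (0.02 * 0.316227766017) = 230846.2692
Throughput (kbps) = 230846.2692 * 8 / 1000 = 1846.770154 -> 1846.77 kbps (2 dp)

1846.77


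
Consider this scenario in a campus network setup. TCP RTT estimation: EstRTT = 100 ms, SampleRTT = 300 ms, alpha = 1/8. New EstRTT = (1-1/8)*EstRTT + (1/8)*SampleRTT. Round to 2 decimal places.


Given: EstRTT = 100 ms, SampleRTT = 300 ms, alpha = 1/8
New EstRTT = (1 - alpha) * EstRTT + alpha * SampleRTT
(7/8) * 100 = 87.5
(1/8) * 300 = 37.5
New EstRTT = 87.5 + 37.5 = 125 ms -> 125.00 ms (2 dp)

125.00


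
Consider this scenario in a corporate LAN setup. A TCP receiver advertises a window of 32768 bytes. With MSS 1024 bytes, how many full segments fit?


Given: RWND = 32768 bytes, MSS = 1024 bytes
Full segments = floor(RWND / MSS)
Full segments = floor(32768 / 1024)
Full segments = floor(32.0) = 32

32


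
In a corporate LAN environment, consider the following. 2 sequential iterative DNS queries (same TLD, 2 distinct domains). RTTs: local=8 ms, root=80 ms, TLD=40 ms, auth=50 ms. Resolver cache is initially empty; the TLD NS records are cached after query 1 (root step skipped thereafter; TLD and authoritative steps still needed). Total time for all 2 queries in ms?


Lookup 1 (cold cache): local + root + TLD + auth = 8 + 80 + 40 + 50 = 178 ms
Lookups 2..2 (TLD NS cached -> skip root; new domain -> still ask TLD and auth): local + TLD + auth = 8 + 40 + 50 = 98 ms each
Remaining 1 lookups: 1 * 98 = 98 ms
Total = 178 + 98 = 276 ms

276


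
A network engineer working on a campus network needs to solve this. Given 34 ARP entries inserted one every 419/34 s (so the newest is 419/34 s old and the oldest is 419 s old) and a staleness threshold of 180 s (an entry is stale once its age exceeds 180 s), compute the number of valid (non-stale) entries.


Ages are k * 419/34 s for k = 1..34 (spacing = 12.3235 s).
Entry k is valid iff k * 419/34 <= 180 iff k <= 34 * 180 / 419 = 14.6062
n_valid = floor(14.6062) = 14
(n_stale = 34 - 14 = 20)

14


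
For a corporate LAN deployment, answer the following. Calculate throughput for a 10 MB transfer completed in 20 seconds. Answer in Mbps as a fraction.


Given: file = 10 MB, time = 20 s
File in Mb = 10 * 8 = 80 Mb
Throughput = 80 / 20 Mbps
Throughput = 4 Mbps

4


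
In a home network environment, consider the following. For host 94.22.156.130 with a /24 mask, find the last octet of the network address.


Given: IP = 94.22.156.130, prefix = /24
Subnet mask = 255.255.255.0
Last octet of IP: 130
Last octet of mask: 0
Network last octet = 130 AND 0 = 0

0


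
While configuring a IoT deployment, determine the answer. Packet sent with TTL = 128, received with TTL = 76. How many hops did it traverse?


Given: initial TTL = 128, received TTL = 76
Hops = initial TTL - received TTL
Hops = 128 - 76 = 52

52


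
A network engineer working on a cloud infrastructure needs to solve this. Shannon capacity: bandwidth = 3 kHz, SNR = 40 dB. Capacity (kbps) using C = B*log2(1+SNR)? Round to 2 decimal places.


Given: B = 3 kHz, SNR = 40 dB
SNR linear = 10^(40/10) = 10000
1 + SNR = 10001
log2(10001) = 13.2878566418
C = 3 * 1000 * 13.2878566418 = 39863.5699 bps
C = 39.863570 kbps -> 39.86 kbps (2 dp)

39.86


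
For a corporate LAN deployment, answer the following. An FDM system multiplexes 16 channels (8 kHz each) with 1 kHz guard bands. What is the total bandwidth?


Given: 16 channels, 8 kHz each, guard = 1 kHz
Channel bandwidth = 16 * 8 = 128 kHz
Guard bands = 15 gaps * 1 kHz = 15 kHz
Total = 128 + 15 = 143 kHz

143


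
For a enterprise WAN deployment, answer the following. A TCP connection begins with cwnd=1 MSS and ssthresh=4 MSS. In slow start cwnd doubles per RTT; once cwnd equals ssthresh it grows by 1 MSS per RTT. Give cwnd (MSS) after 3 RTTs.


RTT 0: cwnd = 1 MSS (initial)
RTT 1: cwnd = 2 MSS (slow start, doubled)
RTT 2: cwnd = 4 MSS (slow start, doubled)
RTT 3: cwnd = 5 MSS (congestion avoidance, +1)

5


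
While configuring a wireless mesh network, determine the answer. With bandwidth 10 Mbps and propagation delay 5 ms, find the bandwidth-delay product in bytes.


Given: bandwidth = 10 Mbps, delay = 5 ms
BDP in bits = 10 * 10^6 * 5 / 1000
BDP in bits = 50000
BDP in bytes = 50000 / 8 = 6250

6250


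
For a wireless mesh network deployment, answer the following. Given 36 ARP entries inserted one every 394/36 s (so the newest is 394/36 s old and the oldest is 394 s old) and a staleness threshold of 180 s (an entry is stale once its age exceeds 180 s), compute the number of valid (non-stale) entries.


Ages are k * 394/36 s for k = 1..36 (spacing = 10.9444 s).
Entry k is valid iff k * 394/36 <= 180 iff k <= 36 * 180 / 394 = 16.4467
n_valid = floor(16.4467) = 16
(n_stale = 36 - 16 = 20)

16


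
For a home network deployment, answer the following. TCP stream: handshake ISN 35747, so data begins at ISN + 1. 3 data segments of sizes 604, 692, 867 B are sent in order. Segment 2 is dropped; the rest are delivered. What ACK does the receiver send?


SYN uses sequence number 35747; first data byte = ISN + 1 = 35748.
Segment 1: SEQ = 35748, len = 604 B, covers [35748, 36351]
Segment 2: SEQ = 36352, len = 692 B, covers [36352, 37043] [LOST]
Segment 3: SEQ = 37044, len = 867 B, covers [37044, 37910]
In-order data received: bytes [35748, 36351] (segments 1..1).
Segment 2 missing -> gap begins at byte 36352; later segments buffered out of order.
Cumulative ACK = next expected in-order byte = 35748 + 604 = 36352

36352


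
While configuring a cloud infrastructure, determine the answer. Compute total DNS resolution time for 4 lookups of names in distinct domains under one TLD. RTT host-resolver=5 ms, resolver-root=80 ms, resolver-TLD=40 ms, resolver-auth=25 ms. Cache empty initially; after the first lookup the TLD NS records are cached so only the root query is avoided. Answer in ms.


Lookup 1 (cold cache): local + root + TLD + auth = 5 + 80 + 40 + 25 = 150 ms
Lookups 2..4 (TLD NS cached -> skip root; new domain -> still ask TLD and auth): local + TLD + auth = 5 + 40 + 25 = 70 ms each
Remaining 3 lookups: 3 * 70 = 210 ms
Total = 150 + 210 = 360 ms

360


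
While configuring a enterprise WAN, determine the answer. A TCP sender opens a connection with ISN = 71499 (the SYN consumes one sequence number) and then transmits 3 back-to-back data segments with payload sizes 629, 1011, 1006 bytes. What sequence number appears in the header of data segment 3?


The SYN occupies sequence number ISN = 71499, so the first data byte is ISN + 1 = 71500.
SEQ of data segment i = (ISN + 1) + sum of payload sizes of segments 1..i-1.
Segment 1: SEQ = 71500, payload = 629 bytes
Segment 2: SEQ = 72129, payload = 1011 bytes
Segment 3: SEQ = 73140, payload = 1006 bytes
SEQ of segment 3 = 71500 + 629 + 1011 = 73140

73140


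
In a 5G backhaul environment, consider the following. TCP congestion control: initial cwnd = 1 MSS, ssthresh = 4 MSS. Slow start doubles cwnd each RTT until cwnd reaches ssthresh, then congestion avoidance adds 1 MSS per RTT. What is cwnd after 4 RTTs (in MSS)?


RTT 0: cwnd = 1 MSS (initial)
RTT 1: cwnd = 2 MSS (slow start, doubled)
RTT 2: cwnd = 4 MSS (slow start, doubled)
RTT 3: cwnd = 5 MSS (congestion avoidance, +1)
RTT 4: cwnd = 6 MSS (congestion avoidance, +1)

6
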